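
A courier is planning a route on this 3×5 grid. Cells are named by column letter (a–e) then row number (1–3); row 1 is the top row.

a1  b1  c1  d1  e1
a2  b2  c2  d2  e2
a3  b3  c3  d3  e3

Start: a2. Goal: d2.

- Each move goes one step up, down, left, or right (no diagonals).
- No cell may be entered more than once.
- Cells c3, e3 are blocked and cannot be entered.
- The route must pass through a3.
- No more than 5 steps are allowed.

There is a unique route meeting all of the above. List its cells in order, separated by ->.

The 5-move cap with required stops at a3 leaves no slack for detours.
Route from a2: down to a3, right to b3, up to b2, 2× right (reaching d2) — 5 moves in all.
Check: all required cells visited; 5 ≤ 5 moves.

a2 -> a3 -> b3 -> b2 -> c2 -> d2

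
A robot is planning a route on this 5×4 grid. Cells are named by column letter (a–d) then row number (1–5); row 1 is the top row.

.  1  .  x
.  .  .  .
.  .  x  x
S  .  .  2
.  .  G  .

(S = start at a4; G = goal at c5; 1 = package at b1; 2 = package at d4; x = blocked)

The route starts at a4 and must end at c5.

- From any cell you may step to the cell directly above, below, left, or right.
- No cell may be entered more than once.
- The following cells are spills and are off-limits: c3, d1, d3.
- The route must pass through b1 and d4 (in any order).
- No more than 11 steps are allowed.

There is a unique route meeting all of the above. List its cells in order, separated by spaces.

a4 a3 a2 a1 b1 b2 b3 b4 c4 d4 d5 c5

The 11-move cap with required stops at b1, d4 leaves no slack for detours.
Route from a4: 3× up (reaching a1), right to b1, 3× down (reaching b4), 2× right (reaching d4), down to d5, left to c5 — 11 moves in all.
Check: all required cells visited; 11 ≤ 11 moves.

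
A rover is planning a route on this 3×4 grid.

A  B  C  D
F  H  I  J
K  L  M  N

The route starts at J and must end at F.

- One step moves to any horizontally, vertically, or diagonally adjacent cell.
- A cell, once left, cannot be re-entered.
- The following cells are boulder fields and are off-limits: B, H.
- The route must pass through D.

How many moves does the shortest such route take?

Any route passes through D somewhere between J and F. Summing Chebyshev distances along the two legs (J → D → F) gives a lower bound of 1 + 3 = 4 moves.
A route of 4 moves achieves this: J → D → I → L → F.
Since 4 matches the lower bound, it is optimal.

4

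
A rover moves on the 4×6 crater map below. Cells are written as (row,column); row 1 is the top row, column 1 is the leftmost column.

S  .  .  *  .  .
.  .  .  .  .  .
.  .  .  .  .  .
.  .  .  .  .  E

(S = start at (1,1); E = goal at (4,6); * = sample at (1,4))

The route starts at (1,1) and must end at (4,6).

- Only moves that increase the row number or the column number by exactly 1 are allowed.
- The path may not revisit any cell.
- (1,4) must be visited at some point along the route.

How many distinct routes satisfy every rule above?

A right/down-only route from (1,1) to (4,6) makes exactly 3 down-moves and 5 right-moves in some order.
With no other constraints that would be C(8,3) = 56 routes.
Split at (1,4) and multiply the segment counts: (1,1)→(1,4): 1; (1,4)→(4,6): 10; product = 10.
That gives 10 routes.

10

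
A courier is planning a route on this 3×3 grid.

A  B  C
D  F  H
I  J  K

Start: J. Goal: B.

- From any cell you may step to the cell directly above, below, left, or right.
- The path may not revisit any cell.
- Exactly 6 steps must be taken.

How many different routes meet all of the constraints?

2

Need simple routes of exactly 6 moves from J to B (Manhattan distance 2, so 2 moves are spent on a detour and 2 undoing it).
Enumerating: J I D F H C B | J K H F D A B.
That gives 2 routes.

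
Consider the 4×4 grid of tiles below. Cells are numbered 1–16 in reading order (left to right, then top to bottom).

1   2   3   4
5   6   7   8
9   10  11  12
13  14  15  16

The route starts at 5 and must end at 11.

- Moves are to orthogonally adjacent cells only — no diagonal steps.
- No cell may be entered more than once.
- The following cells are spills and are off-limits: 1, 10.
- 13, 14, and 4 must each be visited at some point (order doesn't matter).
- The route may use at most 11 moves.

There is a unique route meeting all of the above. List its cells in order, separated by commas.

The 11-move cap with required stops at 13, 14, 4 leaves no slack for detours.
Route from 5: 2× down (reaching 13), 3× right (reaching 16), 3× up (reaching 4), left to 3, 2× down (reaching 11) — 11 moves in all.
Check: all required cells visited; 11 ≤ 11 moves.

5, 9, 13, 14, 15, 16, 12, 8, 4, 3, 7, 11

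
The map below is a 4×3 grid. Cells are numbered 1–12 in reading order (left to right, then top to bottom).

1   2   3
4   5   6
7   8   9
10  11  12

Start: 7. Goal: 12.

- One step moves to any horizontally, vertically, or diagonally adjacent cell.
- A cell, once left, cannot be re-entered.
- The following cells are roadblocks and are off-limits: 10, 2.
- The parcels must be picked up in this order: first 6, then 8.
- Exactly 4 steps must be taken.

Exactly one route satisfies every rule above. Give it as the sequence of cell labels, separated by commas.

7, 5, 6, 8, 12

The waypoints must appear in the order 6, 8, with no cell reused.
Route from 7: up-right to 5, right to 6, down-left to 8, down-right to 12 — 4 moves in all.
Check: order respected (6 at step 2, 8 at step 3); 4 moves as required.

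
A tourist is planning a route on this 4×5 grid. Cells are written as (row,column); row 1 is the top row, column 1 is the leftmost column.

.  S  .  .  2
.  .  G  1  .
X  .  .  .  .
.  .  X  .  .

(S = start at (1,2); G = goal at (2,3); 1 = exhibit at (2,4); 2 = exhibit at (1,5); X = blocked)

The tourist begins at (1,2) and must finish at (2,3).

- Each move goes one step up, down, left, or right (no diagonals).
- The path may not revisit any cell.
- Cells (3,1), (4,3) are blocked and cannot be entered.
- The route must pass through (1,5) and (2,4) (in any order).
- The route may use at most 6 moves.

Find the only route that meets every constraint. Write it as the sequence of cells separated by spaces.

(1,2) (1,3) (1,4) (1,5) (2,5) (2,4) (2,3)

The budget equals the shortest possible length, so every move has to be on a shortest route through the required cells.
Route from (1,2): right 3 to (1,5), down 1 to (2,5), left 2 to (2,3) — 6 moves in all.
Check: all required cells visited; 6 ≤ 6 moves.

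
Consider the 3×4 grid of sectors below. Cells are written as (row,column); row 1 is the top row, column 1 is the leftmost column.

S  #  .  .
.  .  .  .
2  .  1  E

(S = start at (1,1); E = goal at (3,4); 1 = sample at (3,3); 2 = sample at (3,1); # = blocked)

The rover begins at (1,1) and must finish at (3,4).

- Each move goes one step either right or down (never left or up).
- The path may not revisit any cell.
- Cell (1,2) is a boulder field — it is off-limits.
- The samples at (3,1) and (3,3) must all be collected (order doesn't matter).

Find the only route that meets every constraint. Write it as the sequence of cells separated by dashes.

Moves only go right or down, so the column and row indices never decrease.
Route from (1,1): down 2 to (3,1), right 3 to (3,4) — 5 moves in all.
Check: all required cells visited.

(1,1) - (2,1) - (3,1) - (3,2) - (3,3) - (3,4)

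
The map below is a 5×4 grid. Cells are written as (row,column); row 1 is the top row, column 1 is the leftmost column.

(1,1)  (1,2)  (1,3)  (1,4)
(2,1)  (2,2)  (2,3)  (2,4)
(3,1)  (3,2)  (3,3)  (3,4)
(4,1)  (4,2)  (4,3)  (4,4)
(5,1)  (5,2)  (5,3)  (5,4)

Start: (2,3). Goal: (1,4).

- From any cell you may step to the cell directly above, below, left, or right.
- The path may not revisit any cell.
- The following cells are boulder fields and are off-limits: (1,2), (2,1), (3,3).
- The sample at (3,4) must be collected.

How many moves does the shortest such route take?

8

Any route passes through (3,4) somewhere between (2,3) and (1,4). Summing Manhattan distances along the two legs ((2,3) → (3,4) → (1,4)) gives a lower bound of 2 + 2 = 4 moves.
The shortest route satisfying every rule uses 8 moves: (2,3) → (2,2) → (3,2) → (4,2) → (4,3) → (4,4) → (3,4) → (2,4) → (1,4).
The no-revisit rule (legs can't share cells) pushes the minimum above the 4-move bound; an exhaustive check rules out every length from 4 to 7 (on a 4-connected grid the length of any start-to-goal walk has the same parity as the Manhattan bound, so only lengths 4, 6, 8, … need checking), leaving 8 as the minimum.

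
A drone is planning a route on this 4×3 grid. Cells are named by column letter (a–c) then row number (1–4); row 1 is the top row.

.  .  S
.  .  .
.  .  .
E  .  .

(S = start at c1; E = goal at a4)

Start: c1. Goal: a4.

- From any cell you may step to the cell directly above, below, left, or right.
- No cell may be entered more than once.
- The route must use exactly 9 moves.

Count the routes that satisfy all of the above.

11

Need simple routes of exactly 9 moves from c1 to a4 (Manhattan distance 5, so 2 moves are spent on a detour and 2 undoing it).
Branch systematically from the start, pruning whenever the remaining move budget drops below the Manhattan distance to a4 or differs from it in parity. Grouping the completions by first move — via c2: 4; via b1: 7 — and summing: 4 + 7 = 11.
That gives 11 routes.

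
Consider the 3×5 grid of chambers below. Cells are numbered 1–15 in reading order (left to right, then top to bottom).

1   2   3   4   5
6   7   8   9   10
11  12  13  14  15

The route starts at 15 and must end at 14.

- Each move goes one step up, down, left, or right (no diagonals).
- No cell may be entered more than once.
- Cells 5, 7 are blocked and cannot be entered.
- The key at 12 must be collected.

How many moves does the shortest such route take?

Any route passes through 12 somewhere between 15 and 14. Summing Manhattan distances along the two legs (15 → 12 → 14) gives a lower bound of 3 + 2 = 5 moves.
The shortest route satisfying every rule uses 11 moves: 15 → 10 → 9 → 4 → 3 → 2 → 1 → 6 → 11 → 12 → 13 → 14.
The bound of 5 isn't tight here; checking systematically, no route of length 5 through 10 satisfies every constraint (on a 4-connected grid the length of any start-to-goal walk has the same parity as the Manhattan bound, so only lengths 5, 7, 9, … need checking), so 11 is the minimum.

11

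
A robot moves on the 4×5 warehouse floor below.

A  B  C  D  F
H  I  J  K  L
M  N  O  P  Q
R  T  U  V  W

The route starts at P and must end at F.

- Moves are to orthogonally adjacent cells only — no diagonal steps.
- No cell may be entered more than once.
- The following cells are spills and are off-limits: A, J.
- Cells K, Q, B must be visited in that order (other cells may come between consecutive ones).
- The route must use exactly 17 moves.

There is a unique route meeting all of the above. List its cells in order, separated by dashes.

The waypoints must appear in the order K, Q, B, with no cell reused.
Route from P: up to K, right to L, 2× down (reaching W), 2× left (reaching U), up to O, left to N, down to T, left to R, 2× up (reaching H), right to I, up to B, 3× right (reaching F) — 17 moves in all.
Check: order respected (K at step 1, Q at step 3, B at step 14); 17 moves as required.

P - K - L - Q - W - V - U - O - N - T - R - M - H - I - B - C - D - F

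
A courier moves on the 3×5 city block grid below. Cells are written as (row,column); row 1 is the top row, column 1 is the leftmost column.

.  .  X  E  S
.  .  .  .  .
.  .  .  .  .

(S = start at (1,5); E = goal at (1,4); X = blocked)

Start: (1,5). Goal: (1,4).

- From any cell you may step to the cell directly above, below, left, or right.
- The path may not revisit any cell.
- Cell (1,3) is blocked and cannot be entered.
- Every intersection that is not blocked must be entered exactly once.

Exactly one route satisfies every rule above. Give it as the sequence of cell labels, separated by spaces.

(1,5) (2,5) (3,5) (3,4) (3,3) (3,2) (3,1) (2,1) (1,1) (1,2) (2,2) (2,3) (2,4) (1,4)

Need to visit all 14 open cells exactly once, starting at (1,5) and ending at (1,4).
Cell (3,1) has only two open neighbours ((2,1) and (3,2)), so the path must pass straight through it: one of those is the cell it's entered from and the other is where it exits.
Route from (1,5): down 2 to (3,5), left 4 to (3,1), up 2 to (1,1), right 1 to (1,2), down 1 to (2,2), right 2 to (2,4), up 1 to (1,4) — 13 moves in all.
Check: all 14 open cells covered.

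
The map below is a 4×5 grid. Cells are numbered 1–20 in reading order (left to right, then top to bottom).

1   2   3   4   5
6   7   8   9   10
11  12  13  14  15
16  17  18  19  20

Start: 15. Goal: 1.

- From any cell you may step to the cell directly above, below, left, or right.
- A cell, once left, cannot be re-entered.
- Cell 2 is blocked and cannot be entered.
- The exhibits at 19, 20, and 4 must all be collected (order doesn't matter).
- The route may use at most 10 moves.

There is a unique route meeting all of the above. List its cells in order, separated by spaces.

15 20 19 14 9 4 3 8 7 6 1

Any route must reach 19, 20, and 4 and still end at 1 within 10 moves, so the order of the required stops is forced.
Route from 15: down to 20, left to 19, 3× up (reaching 4), left to 3, down to 8, 2× left (reaching 6), up to 1 — 10 moves in all.
Check: all required cells visited; 10 ≤ 10 moves.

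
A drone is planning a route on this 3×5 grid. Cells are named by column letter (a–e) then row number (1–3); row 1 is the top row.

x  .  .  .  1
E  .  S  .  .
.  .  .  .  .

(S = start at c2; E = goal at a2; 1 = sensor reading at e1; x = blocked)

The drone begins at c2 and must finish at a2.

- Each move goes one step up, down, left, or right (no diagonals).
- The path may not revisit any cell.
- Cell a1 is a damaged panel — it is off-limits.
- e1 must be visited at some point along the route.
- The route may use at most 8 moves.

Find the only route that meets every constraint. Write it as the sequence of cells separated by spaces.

The budget equals the shortest possible length, so every move has to be on a shortest route through the required cells.
Route from c2: 2× right (reaching e2), up to e1, 3× left (reaching b1), down to b2, left to a2 — 8 moves in all.
Check: all required cells visited; 8 ≤ 8 moves.

c2 d2 e2 e1 d1 c1 b1 b2 a2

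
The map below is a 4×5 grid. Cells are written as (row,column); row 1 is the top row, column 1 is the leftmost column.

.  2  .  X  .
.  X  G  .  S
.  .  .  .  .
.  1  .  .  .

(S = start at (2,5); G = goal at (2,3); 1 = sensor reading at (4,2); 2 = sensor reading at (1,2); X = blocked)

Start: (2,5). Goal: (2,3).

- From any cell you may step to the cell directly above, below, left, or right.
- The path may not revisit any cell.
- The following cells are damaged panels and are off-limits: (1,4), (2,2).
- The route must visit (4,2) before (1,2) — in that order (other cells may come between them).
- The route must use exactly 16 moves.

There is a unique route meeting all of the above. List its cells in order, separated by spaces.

(2,5) (2,4) (3,4) (3,5) (4,5) (4,4) (4,3) (3,3) (3,2) (4,2) (4,1) (3,1) (2,1) (1,1) (1,2) (1,3) (2,3)

The waypoints must appear in the order (4,2), (1,2), with no cell reused.
Route from (2,5): left 1 to (2,4), down 1 to (3,4), right 1 to (3,5), down 1 to (4,5), left 2 to (4,3), up 1 to (3,3), left 1 to (3,2), down 1 to (4,2), left 1 to (4,1), up 3 to (1,1), right 2 to (1,3), down 1 to (2,3) — 16 moves in all.
Check: order respected (1 at step 9, 2 at step 14); 16 moves as required.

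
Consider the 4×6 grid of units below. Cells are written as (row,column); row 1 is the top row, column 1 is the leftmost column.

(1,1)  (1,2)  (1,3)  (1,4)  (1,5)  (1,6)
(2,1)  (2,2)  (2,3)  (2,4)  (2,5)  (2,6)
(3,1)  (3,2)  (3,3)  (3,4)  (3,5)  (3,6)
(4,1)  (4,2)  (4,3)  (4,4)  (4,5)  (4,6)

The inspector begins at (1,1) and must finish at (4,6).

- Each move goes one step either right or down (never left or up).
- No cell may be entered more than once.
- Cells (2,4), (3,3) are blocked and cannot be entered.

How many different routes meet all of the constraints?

A right/down-only route from (1,1) to (4,6) makes exactly 3 down-moves and 5 right-moves in some order.
With no other constraints that would be C(8,3) = 56 routes.
Subtract routes through each blocked cell (inclusion–exclusion for overlaps): − through (2,4): 24 − through (3,3): 24 → 8.
That gives 8 routes.

8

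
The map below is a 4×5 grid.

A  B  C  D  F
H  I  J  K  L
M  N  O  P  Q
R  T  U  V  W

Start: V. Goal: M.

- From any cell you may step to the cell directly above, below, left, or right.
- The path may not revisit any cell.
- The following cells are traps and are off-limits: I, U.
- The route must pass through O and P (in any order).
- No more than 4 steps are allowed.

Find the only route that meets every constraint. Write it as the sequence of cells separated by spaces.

V P O N M

The budget equals the shortest possible length, so every move has to be on a shortest route through the required cells.
Route from V: up to P, 3× left (reaching M) — 4 moves in all.
Check: all required cells visited; 4 ≤ 4 moves.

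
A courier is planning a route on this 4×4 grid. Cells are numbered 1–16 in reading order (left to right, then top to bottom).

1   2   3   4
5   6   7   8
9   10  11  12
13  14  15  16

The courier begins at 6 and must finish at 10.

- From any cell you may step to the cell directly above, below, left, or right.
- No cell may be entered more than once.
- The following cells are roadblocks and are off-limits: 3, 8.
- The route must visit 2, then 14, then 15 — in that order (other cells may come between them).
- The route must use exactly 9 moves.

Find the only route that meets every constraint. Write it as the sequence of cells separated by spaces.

6 2 1 5 9 13 14 15 11 10

The waypoints must appear in the order 2, 14, 15, with no cell reused.
Route from 6: up to 2, left to 1, 3× down (reaching 13), 2× right (reaching 15), up to 11, left to 10 — 9 moves in all.
Check: order respected (2 at step 1, 14 at step 6, 15 at step 7); 9 moves as required.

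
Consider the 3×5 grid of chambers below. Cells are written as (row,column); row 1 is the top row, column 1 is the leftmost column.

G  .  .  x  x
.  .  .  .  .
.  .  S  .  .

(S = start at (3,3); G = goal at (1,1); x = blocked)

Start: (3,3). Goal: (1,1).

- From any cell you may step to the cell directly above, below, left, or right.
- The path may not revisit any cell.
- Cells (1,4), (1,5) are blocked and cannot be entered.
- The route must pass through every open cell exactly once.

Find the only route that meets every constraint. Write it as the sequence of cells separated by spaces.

Need to visit all 13 open cells exactly once, starting at (3,3) and ending at (1,1).
Cell (3,5) has only two open neighbours ((2,5) and (3,4)), so the path must pass straight through it: one of those is the cell it's entered from and the other is where it exits.
Route from (3,3): right 2 to (3,5), up 1 to (2,5), left 2 to (2,3), up 1 to (1,3), left 1 to (1,2), down 2 to (3,2), left 1 to (3,1), up 2 to (1,1) — 12 moves in all.
Check: all 13 open cells covered.

(3,3) (3,4) (3,5) (2,5) (2,4) (2,3) (1,3) (1,2) (2,2) (3,2) (3,1) (2,1) (1,1)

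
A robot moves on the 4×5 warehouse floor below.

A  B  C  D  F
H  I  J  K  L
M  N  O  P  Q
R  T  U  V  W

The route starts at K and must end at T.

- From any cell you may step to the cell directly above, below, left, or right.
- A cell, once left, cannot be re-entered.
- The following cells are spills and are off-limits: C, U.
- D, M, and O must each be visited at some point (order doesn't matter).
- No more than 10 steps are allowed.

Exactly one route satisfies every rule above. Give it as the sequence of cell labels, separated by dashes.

K - D - F - L - Q - P - O - N - M - R - T

Any route must reach D, M, and O and still end at T within 10 moves, so the order of the required stops is forced.
Route from K: up to D, right to F, 2× down (reaching Q), 4× left (reaching M), down to R, right to T — 10 moves in all.
Check: all required cells visited; 10 ≤ 10 moves.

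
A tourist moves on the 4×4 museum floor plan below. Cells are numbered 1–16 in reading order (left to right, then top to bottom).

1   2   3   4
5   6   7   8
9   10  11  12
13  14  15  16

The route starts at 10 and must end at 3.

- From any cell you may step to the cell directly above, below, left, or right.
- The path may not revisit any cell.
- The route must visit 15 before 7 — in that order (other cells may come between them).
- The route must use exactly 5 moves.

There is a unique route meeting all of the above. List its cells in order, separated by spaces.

The waypoints must appear in the order 15, 7, with no cell reused.
Route from 10: down 1 to 14, right 1 to 15, up 3 to 3 — 5 moves in all.
Check: order respected (15 at step 2, 7 at step 4); 5 moves as required.

10 14 15 11 7 3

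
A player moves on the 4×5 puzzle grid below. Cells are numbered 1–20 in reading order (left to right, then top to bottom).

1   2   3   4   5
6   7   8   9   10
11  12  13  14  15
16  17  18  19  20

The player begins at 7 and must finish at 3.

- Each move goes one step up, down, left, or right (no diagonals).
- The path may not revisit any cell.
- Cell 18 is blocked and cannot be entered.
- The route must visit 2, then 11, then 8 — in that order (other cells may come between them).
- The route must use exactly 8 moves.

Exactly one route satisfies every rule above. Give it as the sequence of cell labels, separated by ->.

The waypoints must appear in the order 2, 11, 8, with no cell reused.
Route from 7: up 1 to 2, left 1 to 1, down 2 to 11, right 2 to 13, up 2 to 3 — 8 moves in all.
Check: order respected (2 at step 1, 11 at step 4, 8 at step 7); 8 moves as required.

7 -> 2 -> 1 -> 6 -> 11 -> 12 -> 13 -> 8 -> 3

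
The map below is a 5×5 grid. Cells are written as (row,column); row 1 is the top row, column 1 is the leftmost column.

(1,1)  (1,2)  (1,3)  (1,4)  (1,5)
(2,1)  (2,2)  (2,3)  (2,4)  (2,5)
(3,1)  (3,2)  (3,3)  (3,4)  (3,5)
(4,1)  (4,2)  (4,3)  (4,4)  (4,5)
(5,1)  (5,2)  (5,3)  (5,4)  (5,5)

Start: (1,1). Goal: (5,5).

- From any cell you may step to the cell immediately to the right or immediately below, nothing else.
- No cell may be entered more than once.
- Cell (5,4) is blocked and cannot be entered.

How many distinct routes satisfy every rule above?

A right/down-only route from (1,1) to (5,5) makes exactly 4 down-moves and 4 right-moves in some order.
With no other constraints that would be C(8,4) = 70 routes.
Subtract routes through each blocked cell (inclusion–exclusion for overlaps): − through (5,4): 35 → 35.
That gives 35 routes.

35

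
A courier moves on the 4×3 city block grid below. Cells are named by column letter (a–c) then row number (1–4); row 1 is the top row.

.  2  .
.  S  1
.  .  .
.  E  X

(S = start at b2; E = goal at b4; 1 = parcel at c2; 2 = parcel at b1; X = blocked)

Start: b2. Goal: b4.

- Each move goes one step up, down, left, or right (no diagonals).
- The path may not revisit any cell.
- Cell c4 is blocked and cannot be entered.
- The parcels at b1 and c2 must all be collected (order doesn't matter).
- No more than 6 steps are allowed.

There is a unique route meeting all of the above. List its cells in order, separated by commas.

b2, b1, c1, c2, c3, b3, b4

The 6-move cap with required stops at b1, c2 leaves no slack for detours.
Route from b2: up 1 to b1, right 1 to c1, down 2 to c3, left 1 to b3, down 1 to b4 — 6 moves in all.
Check: all required cells visited; 6 ≤ 6 moves.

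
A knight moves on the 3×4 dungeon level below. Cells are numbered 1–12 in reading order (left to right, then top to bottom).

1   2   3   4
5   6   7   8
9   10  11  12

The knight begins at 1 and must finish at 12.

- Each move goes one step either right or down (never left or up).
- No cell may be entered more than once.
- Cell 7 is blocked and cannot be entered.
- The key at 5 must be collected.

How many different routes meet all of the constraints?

A right/down-only route from 1 to 12 makes exactly 2 down-moves and 3 right-moves in some order.
With no other constraints that would be C(5,2) = 10 routes.
Split at 5 and multiply the segment counts (each segment already excludes blocked cells): 1→5: 1; 5→12: 2; product = 2.
That gives 2 routes.

2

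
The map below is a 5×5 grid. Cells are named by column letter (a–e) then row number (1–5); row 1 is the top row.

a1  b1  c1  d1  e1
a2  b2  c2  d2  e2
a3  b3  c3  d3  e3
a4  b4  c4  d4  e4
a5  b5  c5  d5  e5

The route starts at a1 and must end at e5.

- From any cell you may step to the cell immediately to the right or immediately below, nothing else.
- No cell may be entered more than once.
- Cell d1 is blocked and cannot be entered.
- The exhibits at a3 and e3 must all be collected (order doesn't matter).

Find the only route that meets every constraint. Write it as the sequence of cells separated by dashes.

a1 - a2 - a3 - b3 - c3 - d3 - e3 - e4 - e5

Moves only go right or down, so the column and row indices never decrease.
Route from a1: down 2 to a3, right 4 to e3, down 2 to e5 — 8 moves in all.
Check: all required cells visited.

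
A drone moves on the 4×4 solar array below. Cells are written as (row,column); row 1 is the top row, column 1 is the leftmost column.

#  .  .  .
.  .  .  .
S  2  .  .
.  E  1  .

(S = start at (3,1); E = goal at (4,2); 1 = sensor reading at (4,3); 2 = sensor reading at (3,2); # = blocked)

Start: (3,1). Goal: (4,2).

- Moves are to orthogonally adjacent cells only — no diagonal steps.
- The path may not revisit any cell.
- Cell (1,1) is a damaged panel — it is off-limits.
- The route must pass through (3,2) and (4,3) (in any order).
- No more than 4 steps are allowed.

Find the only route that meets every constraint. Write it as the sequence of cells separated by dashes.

(3,1) - (3,2) - (3,3) - (4,3) - (4,2)

Any route must reach (3,2) and (4,3) and still end at (4,2) within 4 moves, so the order of the required stops is forced.
Route from (3,1): 2× right (reaching (3,3)), down to (4,3), left to (4,2) — 4 moves in all.
Check: all required cells visited; 4 ≤ 4 moves.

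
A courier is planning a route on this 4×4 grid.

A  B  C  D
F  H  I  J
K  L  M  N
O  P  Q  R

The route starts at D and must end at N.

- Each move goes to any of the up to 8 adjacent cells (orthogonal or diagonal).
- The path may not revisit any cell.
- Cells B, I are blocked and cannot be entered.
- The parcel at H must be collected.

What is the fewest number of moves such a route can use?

Any route passes through H somewhere between D and N. Summing Chebyshev distances along the two legs (D → H → N) gives a lower bound of 2 + 2 = 4 moves.
A route of 4 moves achieves this: D → C → H → M → N.
Since 4 matches the lower bound, it is optimal.

4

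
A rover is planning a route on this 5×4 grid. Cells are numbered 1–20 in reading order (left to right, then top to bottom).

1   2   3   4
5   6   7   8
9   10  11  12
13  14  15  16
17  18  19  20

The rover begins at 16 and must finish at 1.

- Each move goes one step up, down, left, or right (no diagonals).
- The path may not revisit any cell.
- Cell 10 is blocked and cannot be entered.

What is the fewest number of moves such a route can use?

6

The Manhattan distance from 16 to 1 is |4−1| + |4−1| = 6, so at least 6 moves are needed.
A route of 6 moves achieves this: 16 → 12 → 8 → 4 → 3 → 2 → 1.
Since 6 matches the lower bound, it is optimal.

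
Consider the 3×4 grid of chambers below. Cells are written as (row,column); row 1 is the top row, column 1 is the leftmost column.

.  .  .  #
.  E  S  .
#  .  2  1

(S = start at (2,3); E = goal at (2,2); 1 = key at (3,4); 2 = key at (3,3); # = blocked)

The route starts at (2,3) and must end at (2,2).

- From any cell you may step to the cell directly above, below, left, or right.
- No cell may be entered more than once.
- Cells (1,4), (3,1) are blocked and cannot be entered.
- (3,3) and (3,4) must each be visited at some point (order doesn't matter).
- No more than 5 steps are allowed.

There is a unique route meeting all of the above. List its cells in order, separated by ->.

Any route must reach (3,3) and (3,4) and still end at (2,2) within 5 moves, so the order of the required stops is forced.
Route from (2,3): right to (2,4), down to (3,4), 2× left (reaching (3,2)), up to (2,2) — 5 moves in all.
Check: all required cells visited; 5 ≤ 5 moves.

(2,3) -> (2,4) -> (3,4) -> (3,3) -> (3,2) -> (2,2)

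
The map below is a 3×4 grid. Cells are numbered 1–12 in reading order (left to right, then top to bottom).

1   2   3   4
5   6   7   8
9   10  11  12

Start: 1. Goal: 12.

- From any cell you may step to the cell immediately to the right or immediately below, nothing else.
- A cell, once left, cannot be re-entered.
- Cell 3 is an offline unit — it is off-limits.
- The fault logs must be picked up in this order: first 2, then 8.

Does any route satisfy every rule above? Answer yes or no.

One route that works: 1 → 2 → 6 → 7 → 8 → 12.

yes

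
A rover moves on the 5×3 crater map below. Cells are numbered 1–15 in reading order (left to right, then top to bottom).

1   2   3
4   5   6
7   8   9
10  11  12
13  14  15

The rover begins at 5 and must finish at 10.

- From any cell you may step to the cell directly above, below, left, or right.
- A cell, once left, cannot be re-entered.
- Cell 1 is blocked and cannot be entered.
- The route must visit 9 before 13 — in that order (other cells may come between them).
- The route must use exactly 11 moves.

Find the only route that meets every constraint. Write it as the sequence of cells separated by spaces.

5 2 3 6 9 8 11 12 15 14 13 10

The waypoints must appear in the order 9, 13, with no cell reused.
Route from 5: up to 2, right to 3, 2× down (reaching 9), left to 8, down to 11, right to 12, down to 15, 2× left (reaching 13), up to 10 — 11 moves in all.
Check: order respected (9 at step 4, 13 at step 10); 11 moves as required.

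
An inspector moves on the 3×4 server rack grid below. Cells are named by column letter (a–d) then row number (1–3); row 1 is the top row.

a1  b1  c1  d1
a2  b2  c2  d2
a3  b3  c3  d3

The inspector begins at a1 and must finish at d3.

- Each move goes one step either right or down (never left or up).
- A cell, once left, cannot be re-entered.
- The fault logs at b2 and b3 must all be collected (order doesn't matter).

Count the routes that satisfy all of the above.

2

A right/down-only route from a1 to d3 makes exactly 2 down-moves and 3 right-moves in some order.
With no other constraints that would be C(5,2) = 10 routes.
A monotone route can only reach the required cells in the order b2, b3, so split there and multiply the segment counts: a1→b2: 2; b2→b3: 1; b3→d3: 1; product = 2.
That gives 2 routes.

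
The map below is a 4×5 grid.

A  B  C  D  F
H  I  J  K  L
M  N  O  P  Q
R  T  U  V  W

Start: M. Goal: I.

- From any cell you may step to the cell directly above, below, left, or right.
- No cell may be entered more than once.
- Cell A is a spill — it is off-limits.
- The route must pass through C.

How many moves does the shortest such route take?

Any route passes through C somewhere between M and I. Summing Manhattan distances along the two legs (M → C → I) gives a lower bound of 4 + 2 = 6 moves.
A route of 6 moves achieves this: M → N → O → J → C → B → I.
Since 6 matches the lower bound, it is optimal.

6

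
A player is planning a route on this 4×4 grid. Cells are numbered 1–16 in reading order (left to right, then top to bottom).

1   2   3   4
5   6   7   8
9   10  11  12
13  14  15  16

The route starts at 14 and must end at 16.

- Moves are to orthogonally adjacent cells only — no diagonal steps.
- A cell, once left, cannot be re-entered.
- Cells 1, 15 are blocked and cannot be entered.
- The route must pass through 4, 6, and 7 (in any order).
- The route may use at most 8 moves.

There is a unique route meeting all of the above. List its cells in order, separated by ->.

Any route must reach 4, 6, and 7 and still end at 16 within 8 moves, so the order of the required stops is forced.
Route from 14: up 2 to 6, right 1 to 7, up 1 to 3, right 1 to 4, down 3 to 16 — 8 moves in all.
Check: all required cells visited; 8 ≤ 8 moves.

14 -> 10 -> 6 -> 7 -> 3 -> 4 -> 8 -> 12 -> 16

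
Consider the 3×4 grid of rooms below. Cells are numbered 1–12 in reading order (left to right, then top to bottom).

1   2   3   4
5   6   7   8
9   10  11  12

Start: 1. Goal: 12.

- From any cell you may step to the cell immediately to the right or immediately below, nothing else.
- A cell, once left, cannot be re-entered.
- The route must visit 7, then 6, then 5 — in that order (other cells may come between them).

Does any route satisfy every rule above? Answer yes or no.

no

6 lies to the left of 7, so going from 7 to 6 would need a leftward move — but moves only go right/down, so 7 cannot be visited before 6.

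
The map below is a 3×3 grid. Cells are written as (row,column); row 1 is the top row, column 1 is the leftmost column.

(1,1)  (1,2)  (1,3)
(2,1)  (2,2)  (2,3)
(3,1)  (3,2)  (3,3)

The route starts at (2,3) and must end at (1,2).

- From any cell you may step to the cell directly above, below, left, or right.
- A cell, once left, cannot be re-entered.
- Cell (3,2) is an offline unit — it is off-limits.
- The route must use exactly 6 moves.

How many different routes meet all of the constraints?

Need simple routes of exactly 6 moves from (2,3) to (1,2) (Manhattan distance 2, so 2 moves are spent on a detour and 2 undoing it).
No route satisfies every constraint, so the count is 0.

0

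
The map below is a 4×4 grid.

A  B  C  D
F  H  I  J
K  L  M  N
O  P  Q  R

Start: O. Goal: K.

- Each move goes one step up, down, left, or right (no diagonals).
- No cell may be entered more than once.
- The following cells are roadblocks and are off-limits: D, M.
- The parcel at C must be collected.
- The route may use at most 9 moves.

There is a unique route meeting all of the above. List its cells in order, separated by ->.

O -> P -> L -> H -> I -> C -> B -> A -> F -> K

The 9-move cap with required stops at C leaves no slack for detours.
Route from O: right 1 to P, up 2 to H, right 1 to I, up 1 to C, left 2 to A, down 2 to K — 9 moves in all.
Check: all required cells visited; 9 ≤ 9 moves.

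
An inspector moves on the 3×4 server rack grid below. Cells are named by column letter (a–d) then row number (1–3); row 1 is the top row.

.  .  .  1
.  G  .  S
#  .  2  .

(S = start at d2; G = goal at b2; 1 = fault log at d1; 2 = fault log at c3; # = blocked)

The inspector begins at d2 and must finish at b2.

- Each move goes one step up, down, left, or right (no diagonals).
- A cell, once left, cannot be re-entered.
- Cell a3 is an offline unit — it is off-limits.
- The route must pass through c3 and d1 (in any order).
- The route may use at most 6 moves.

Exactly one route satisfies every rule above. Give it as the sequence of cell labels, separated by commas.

Any route must reach c3 and d1 and still end at b2 within 6 moves, so the order of the required stops is forced.
Route from d2: up 1 to d1, left 1 to c1, down 2 to c3, left 1 to b3, up 1 to b2 — 6 moves in all.
Check: all required cells visited; 6 ≤ 6 moves.

d2, d1, c1, c2, c3, b3, b2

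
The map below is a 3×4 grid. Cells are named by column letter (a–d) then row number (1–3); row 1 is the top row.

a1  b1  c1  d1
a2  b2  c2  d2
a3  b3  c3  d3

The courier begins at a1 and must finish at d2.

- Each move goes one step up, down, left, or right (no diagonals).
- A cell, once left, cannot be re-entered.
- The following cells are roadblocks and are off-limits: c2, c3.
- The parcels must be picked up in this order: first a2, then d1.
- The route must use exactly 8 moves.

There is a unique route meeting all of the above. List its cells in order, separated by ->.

a1 -> a2 -> a3 -> b3 -> b2 -> b1 -> c1 -> d1 -> d2

The waypoints must appear in the order a2, d1, with no cell reused.
Route from a1: down 2 to a3, right 1 to b3, up 2 to b1, right 2 to d1, down 1 to d2 — 8 moves in all.
Check: order respected (a2 at step 1, d1 at step 7); 8 moves as required.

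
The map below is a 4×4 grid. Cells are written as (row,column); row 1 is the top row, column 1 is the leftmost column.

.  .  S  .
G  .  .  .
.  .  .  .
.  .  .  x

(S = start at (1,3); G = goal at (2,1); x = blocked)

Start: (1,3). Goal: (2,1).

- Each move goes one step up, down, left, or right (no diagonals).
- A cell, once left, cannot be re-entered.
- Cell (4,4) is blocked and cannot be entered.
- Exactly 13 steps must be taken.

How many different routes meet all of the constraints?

Need simple routes of exactly 13 moves from (1,3) to (2,1) (Manhattan distance 3, so 5 moves are spent on a detour and 5 undoing it).
Enumerating: (1,3) (2,3) (2,4) (3,4) (3,3) (4,3) (4,2) (4,1) (3,1) (3,2) (2,2) (1,2) (1,1) (2,1) | (1,3) (1,4) (2,4) (3,4) (3,3) (4,3) (4,2) (4,1) (3,1) (3,2) (2,2) (1,2) (1,1) (2,1) | (1,3) (1,4) (2,4) (2,3) (3,3) (4,3) (4,2) (4,1) (3,1) (3,2) (2,2) (1,2) (1,1) (2,1).
That gives 3 routes.

3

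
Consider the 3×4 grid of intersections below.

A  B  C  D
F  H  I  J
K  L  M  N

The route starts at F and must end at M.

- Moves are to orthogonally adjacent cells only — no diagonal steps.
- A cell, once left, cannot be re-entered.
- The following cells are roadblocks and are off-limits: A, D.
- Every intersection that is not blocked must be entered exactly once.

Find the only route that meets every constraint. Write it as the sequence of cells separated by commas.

F, K, L, H, B, C, I, J, N, M

Need to visit all 10 open cells exactly once, starting at F and ending at M.
Route from F: down to K, right to L, 2× up (reaching B), right to C, down to I, right to J, down to N, left to M — 9 moves in all.
Check: all 10 open cells covered.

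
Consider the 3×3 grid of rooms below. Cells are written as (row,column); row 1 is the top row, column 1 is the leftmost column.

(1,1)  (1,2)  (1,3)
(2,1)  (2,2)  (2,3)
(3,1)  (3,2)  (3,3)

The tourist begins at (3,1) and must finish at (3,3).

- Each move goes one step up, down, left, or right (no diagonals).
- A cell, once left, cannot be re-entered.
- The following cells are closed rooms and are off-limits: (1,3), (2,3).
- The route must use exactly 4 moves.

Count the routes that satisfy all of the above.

Need simple routes of exactly 4 moves from (3,1) to (3,3) (Manhattan distance 2, so 1 moves are spent on a detour and 1 undoing it).
Enumerating: (3,1) (2,1) (2,2) (3,2) (3,3).
That gives 1 route.

1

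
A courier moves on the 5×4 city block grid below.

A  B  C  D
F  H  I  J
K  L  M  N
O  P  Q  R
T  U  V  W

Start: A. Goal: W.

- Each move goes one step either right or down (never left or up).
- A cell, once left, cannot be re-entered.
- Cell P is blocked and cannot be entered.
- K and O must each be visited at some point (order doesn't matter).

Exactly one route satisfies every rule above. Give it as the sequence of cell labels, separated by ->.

Moves only go right or down, so the column and row indices never decrease.
Route from A: 4× down (reaching T), 3× right (reaching W) — 7 moves in all.
Check: all required cells visited.

A -> F -> K -> O -> T -> U -> V -> W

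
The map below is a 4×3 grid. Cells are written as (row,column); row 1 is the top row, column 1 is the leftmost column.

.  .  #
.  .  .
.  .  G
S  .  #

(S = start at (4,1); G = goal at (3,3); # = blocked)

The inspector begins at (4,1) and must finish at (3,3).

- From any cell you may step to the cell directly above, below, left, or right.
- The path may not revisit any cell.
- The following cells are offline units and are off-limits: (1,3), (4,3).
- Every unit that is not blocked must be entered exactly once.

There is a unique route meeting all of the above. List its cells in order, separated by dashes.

(4,1) - (4,2) - (3,2) - (3,1) - (2,1) - (1,1) - (1,2) - (2,2) - (2,3) - (3,3)

Need to visit all 10 open cells exactly once, starting at (4,1) and ending at (3,3).
Cell (4,2) has only two open neighbours ((3,2) and (4,1)), so the path must pass straight through it: one of those is the cell it's entered from and the other is where it exits.
Route from (4,1): right to (4,2), up to (3,2), left to (3,1), 2× up (reaching (1,1)), right to (1,2), down to (2,2), right to (2,3), down to (3,3) — 9 moves in all.
Check: all 10 open cells covered.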